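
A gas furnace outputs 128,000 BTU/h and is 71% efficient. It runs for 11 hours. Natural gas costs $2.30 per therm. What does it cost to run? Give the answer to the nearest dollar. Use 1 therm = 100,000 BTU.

$46

Heat delivered = 128,000 BTU/h × 11 h = 1,408,000 BTU
Gas input = 1,408,000 / 0.71 = 1,983,099 BTU
= 1,983,099 / 100,000 = 19.83 therm
Cost = 19.83 × $2.30/therm = $45.61 ≈ $46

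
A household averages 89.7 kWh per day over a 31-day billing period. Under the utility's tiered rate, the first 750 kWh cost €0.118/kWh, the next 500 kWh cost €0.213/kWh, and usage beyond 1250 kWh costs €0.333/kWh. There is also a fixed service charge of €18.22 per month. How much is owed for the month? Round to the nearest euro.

€723

Usage = 89.7 kWh/day × 31 days = 2780.7 kWh
First 750 kWh × €0.118 = €88.50
Next 500 kWh × €0.213 = €106.50
Remaining 1530.7 kWh × €0.333 = €509.72
Energy charge = €704.72; + service €18.22 = €722.94 ≈ €723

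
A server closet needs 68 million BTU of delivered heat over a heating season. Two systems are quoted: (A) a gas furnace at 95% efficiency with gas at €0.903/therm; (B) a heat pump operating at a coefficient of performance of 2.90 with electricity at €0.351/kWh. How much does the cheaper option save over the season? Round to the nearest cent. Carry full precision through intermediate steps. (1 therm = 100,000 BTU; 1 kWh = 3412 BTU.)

€1765.82

Heat load = 68 × 10⁶ BTU = 68,000,000 BTU
Gas: input = 68,000,000 / 0.95 = 71,578,947 BTU = 715.8 therm → 715.8 × €0.903 = €646.36
Heat pump: 68,000,000 BTU / 3412 = 19,930 kWh heat; / 2.90 = 6,872 kWh in → × €0.351 = €2,412.18
Difference = |€646.36 − €2,412.18| = €1,765.82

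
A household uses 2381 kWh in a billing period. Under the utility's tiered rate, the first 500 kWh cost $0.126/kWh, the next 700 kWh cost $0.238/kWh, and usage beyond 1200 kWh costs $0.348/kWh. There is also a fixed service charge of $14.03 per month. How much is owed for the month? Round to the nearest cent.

$654.62

First 500 kWh × $0.126 = $63.00
Next 700 kWh × $0.238 = $166.60
Remaining 1181 kWh × $0.348 = $410.99
Energy charge = $640.59; + service $14.03 = $654.62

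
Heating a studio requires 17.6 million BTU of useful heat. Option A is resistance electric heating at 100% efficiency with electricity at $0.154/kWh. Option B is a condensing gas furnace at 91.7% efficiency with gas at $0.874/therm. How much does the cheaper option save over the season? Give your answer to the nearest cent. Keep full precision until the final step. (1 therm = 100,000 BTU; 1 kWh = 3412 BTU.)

$626.63

Heat load = 17.6 × 10⁶ BTU = 17,600,000 BTU
Gas: input = 17,600,000 / 0.917 = 19,193,021 BTU = 191.9 therm → 191.9 × $0.874 = $167.75
Electric: 17,600,000 BTU / 3412 = 5,158 kWh → × $0.154 = $794.37
Difference = |$167.75 − $794.37| = $626.63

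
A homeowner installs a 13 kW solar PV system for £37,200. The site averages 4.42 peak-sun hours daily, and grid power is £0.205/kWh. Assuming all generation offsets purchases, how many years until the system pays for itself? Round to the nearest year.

Daily generation = 13 kW × 4.42 h = 57.46 kWh
Annual generation = 57.46 × 365 = 20973 kWh
Annual savings = 20973 × £0.205 = £4,299.44
Payback = £37,200 / £4,299.44 = 8.65 years

9 years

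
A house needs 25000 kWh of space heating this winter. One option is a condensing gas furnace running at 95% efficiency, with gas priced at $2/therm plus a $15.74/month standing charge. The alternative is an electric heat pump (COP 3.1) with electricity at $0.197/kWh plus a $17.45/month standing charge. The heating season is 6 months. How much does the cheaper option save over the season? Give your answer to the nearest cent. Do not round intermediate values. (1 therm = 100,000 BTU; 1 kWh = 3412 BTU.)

$196.82

Heat load = 25000 kWh × 3412 = 85,300,000 BTU
Gas: input = 85,300,000 / 0.95 = 89,789,474 BTU = 897.9 therm → 897.9 × $2 = $1,795.79; + 6 × $15.74 standing = $1,890.23
Heat pump: 85,300,000 BTU / 3412 = 25,000 kWh heat; / 3.1 = 8,065 kWh in → × $0.197 = $1,588.71; + 6 × $17.45 standing = $1,693.41
Difference = |$1,890.23 − $1,693.41| = $196.82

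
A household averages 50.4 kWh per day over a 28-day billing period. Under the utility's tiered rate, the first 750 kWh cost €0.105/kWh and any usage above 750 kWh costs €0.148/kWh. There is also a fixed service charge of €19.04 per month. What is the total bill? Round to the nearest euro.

Usage = 50.4 kWh/day × 28 days = 1411.2 kWh
First 750 kWh × €0.105 = €78.75
Remaining 661.2 kWh × €0.148 = €97.86
Energy charge = €176.61; + service €19.04 = €195.65 ≈ €196

€196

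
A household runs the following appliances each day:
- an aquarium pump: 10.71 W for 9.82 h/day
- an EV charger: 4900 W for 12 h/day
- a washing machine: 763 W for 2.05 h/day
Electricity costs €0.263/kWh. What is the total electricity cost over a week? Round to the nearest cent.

€111.32

aquarium pump: 10.71 W × 9.82 h × 7 d = 736 Wh = 0.7362 kWh
EV charger: 4900 W × 12 h × 7 d = 411,600 Wh = 411.6 kWh
washing machine: 763 W × 2.05 h × 7 d = 10,949 Wh = 10.95 kWh
Total energy = 0.7362 + 411.6 + 10.95 = 423.3 kWh
Cost = 423.3 kWh × €0.263 = €111.32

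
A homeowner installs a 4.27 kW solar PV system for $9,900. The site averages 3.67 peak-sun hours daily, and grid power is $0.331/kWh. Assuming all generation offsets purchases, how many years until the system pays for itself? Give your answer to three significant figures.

5.23 years

Daily generation = 4.27 kW × 3.67 h = 15.67 kWh
Annual generation = 15.67 × 365 = 5719.9 kWh
Annual savings = 5719.9 × $0.331 = $1,893.28
Payback = $9,900 / $1,893.28 = 5.23 years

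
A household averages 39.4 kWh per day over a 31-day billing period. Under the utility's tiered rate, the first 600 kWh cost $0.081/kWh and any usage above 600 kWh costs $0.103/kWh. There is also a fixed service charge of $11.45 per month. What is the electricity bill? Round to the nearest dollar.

$124

Usage = 39.4 kWh/day × 31 days = 1221.4 kWh
First 600 kWh × $0.081 = $48.60
Remaining 621.4 kWh × $0.103 = $64.00
Energy charge = $112.60; + service $11.45 = $124.05 ≈ $124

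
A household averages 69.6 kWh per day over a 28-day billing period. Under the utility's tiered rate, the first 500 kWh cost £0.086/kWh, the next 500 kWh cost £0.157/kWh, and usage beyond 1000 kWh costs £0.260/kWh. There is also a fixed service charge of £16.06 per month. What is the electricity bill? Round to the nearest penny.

£384.25

Usage = 69.6 kWh/day × 28 days = 1948.8 kWh
First 500 kWh × £0.086 = £43.00
Next 500 kWh × £0.157 = £78.50
Remaining 948.8 kWh × £0.260 = £246.69
Energy charge = £368.19; + service £16.06 = £384.25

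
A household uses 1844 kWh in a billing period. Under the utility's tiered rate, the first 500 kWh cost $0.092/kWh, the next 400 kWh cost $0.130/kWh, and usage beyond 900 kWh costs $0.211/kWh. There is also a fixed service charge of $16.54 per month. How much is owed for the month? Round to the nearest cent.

First 500 kWh × $0.092 = $46.00
Next 400 kWh × $0.130 = $52.00
Remaining 944 kWh × $0.211 = $199.18
Energy charge = $297.18; + service $16.54 = $313.72

$313.72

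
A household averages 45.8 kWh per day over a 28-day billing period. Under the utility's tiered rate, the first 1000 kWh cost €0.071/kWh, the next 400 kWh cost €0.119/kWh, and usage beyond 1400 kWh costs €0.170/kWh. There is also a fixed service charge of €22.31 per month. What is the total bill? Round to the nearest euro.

Usage = 45.8 kWh/day × 28 days = 1282.4 kWh
First 1000 kWh × €0.071 = €71.00
Next 282.4 kWh × €0.119 = €33.61
Remaining tier: 0 kWh (not reached)
Energy charge = €104.61; + service €22.31 = €126.92 ≈ €127

€127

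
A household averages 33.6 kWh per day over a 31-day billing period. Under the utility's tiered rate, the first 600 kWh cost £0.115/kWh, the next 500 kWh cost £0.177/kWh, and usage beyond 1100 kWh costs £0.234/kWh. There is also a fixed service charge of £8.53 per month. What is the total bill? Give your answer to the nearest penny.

Usage = 33.6 kWh/day × 31 days = 1041.6 kWh
First 600 kWh × £0.115 = £69.00
Next 441.6 kWh × £0.177 = £78.16
Remaining tier: 0 kWh (not reached)
Energy charge = £147.16; + service £8.53 = £155.69

£155.69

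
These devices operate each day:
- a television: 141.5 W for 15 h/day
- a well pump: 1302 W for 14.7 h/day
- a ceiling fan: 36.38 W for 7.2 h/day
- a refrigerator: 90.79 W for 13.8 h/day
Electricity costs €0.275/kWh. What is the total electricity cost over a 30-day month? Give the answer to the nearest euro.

€188

television: 141.5 W × 15 h × 30 d = 63,675 Wh = 63.67 kWh
well pump: 1302 W × 14.7 h × 30 d = 574,182 Wh = 574.2 kWh
ceiling fan: 36.38 W × 7.2 h × 30 d = 7,858 Wh = 7.858 kWh
refrigerator: 90.79 W × 13.8 h × 30 d = 37,587 Wh = 37.59 kWh
Total energy = 63.67 + 574.2 + 7.858 + 37.59 = 683.3 kWh
Cost = 683.3 kWh × €0.275 = €187.91 ≈ €188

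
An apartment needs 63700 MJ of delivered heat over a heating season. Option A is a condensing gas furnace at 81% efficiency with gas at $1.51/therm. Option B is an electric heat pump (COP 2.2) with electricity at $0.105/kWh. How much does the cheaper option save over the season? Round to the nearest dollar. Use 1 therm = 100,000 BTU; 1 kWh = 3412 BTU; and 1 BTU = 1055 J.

Heat load = 63700 MJ = 63,700,000,000 J / 1055 = 60,379,147 BTU
Gas: input = 60,379,147 / 0.81 = 74,542,157 BTU = 745.4 therm → 745.4 × $1.51 = $1,125.59
Heat pump: 60,379,147 BTU / 3412 = 17,700 kWh heat; / 2.2 = 8,044 kWh in → × $0.105 = $844.59
Difference = |$1,125.59 − $844.59| = $281.00

$281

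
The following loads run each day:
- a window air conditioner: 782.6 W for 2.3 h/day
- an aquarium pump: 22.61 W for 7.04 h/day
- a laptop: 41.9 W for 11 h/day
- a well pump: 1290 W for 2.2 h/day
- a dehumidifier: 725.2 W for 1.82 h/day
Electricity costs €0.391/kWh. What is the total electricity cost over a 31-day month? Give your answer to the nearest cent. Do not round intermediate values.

window air conditioner: 782.6 W × 2.3 h × 31 d = 55,799 Wh = 55.8 kWh
aquarium pump: 22.61 W × 7.04 h × 31 d = 4,934 Wh = 4.934 kWh
laptop: 41.9 W × 11 h × 31 d = 14,288 Wh = 14.29 kWh
well pump: 1290 W × 2.2 h × 31 d = 87,978 Wh = 87.98 kWh
dehumidifier: 725.2 W × 1.82 h × 31 d = 40,916 Wh = 40.92 kWh
Total energy = 55.8 + 4.934 + 14.29 + 87.98 + 40.92 = 203.9 kWh
Cost = 203.9 kWh × €0.391 = €79.73

€79.73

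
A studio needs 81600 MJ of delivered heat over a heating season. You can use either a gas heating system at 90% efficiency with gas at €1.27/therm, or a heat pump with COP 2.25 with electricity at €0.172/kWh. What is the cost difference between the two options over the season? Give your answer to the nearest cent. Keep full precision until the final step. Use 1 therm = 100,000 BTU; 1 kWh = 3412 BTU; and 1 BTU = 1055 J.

Heat load = 81600 MJ = 81,600,000,000 J / 1055 = 77,345,972 BTU
Gas: input = 77,345,972 / 0.90 = 85,939,968 BTU = 859.4 therm → 859.4 × €1.27 = €1,091.44
Heat pump: 77,345,972 BTU / 3412 = 22,670 kWh heat; / 2.25 = 10,080 kWh in → × €0.172 = €1,732.90
Difference = |€1,091.44 − €1,732.90| = €641.47

€641.47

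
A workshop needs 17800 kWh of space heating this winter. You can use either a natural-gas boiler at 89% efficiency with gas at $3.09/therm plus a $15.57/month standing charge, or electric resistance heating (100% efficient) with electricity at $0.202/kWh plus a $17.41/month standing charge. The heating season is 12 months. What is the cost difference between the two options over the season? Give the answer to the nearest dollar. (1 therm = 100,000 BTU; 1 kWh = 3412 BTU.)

$1509

Heat load = 17800 kWh × 3412 = 60,733,600 BTU
Gas: input = 60,733,600 / 0.89 = 68,240,000 BTU = 682.4 therm → 682.4 × $3.09 = $2,108.62; + 12 × $15.57 standing = $2,295.46
Electric: 60,733,600 BTU / 3412 = 17,800 kWh → × $0.202 = $3,595.60; + 12 × $17.41 standing = $3,804.52
Difference = |$2,295.46 − $3,804.52| = $1,509.06 ≈ $1509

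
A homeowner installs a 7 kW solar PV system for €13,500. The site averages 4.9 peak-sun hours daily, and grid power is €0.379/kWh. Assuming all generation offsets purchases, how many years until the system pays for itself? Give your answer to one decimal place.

2.8 years

Daily generation = 7 kW × 4.9 h = 34.3 kWh
Annual generation = 34.3 × 365 = 12520 kWh
Annual savings = 12520 × €0.379 = €4,744.89
Payback = €13,500 / €4,744.89 = 2.85 years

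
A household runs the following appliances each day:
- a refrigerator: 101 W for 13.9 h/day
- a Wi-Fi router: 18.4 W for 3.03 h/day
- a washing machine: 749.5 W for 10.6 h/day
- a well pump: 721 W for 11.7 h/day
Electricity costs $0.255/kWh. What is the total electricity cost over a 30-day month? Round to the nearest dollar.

refrigerator: 101 W × 13.9 h × 30 d = 42,117 Wh = 42.12 kWh
Wi-Fi router: 18.4 W × 3.03 h × 30 d = 1,673 Wh = 1.673 kWh
washing machine: 749.5 W × 10.6 h × 30 d = 238,341 Wh = 238.3 kWh
well pump: 721 W × 11.7 h × 30 d = 253,071 Wh = 253.1 kWh
Total energy = 42.12 + 1.673 + 238.3 + 253.1 = 535.2 kWh
Cost = 535.2 kWh × $0.255 = $136.48 ≈ $136

$136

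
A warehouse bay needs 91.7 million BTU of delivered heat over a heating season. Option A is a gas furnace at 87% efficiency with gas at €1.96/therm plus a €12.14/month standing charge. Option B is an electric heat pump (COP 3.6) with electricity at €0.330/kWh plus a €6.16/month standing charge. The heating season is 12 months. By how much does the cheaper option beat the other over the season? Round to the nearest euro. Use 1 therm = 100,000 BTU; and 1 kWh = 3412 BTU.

Heat load = 91.7 × 10⁶ BTU = 91,700,000 BTU
Gas: input = 91,700,000 / 0.87 = 105,402,299 BTU = 1,054 therm → 1,054 × €1.96 = €2,065.89; + 12 × €12.14 standing = €2,211.57
Heat pump: 91,700,000 BTU / 3412 = 26,880 kWh heat; / 3.6 = 7,465 kWh in → × €0.330 = €2,463.61; + 12 × €6.16 standing = €2,537.53
Difference = |€2,211.57 − €2,537.53| = €325.96 ≈ €326

€326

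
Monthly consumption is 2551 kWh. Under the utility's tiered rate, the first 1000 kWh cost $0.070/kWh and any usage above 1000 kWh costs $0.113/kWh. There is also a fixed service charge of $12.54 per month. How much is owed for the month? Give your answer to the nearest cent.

First 1000 kWh × $0.070 = $70.00
Remaining 1551 kWh × $0.113 = $175.26
Energy charge = $245.26; + service $12.54 = $257.80

$257.80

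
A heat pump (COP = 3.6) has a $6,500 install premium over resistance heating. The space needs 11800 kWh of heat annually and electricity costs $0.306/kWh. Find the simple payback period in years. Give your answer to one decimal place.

Resistance: 11800 kWh × $0.306 = $3,610.80/yr
Heat pump: 11800 / 3.6 = 3278 kWh in → × $0.306 = $1,003.00/yr
Annual savings = $2,607.80
Payback = $6,500 / $2,607.80 = 2.49 years

2.5 years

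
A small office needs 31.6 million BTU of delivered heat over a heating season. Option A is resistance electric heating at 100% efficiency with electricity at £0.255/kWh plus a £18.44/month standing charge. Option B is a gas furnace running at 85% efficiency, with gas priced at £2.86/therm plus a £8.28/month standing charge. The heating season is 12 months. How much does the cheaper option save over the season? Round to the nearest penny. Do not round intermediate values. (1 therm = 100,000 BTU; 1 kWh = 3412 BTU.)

£1420.34

Heat load = 31.6 × 10⁶ BTU = 31,600,000 BTU
Gas: input = 31,600,000 / 0.85 = 37,176,471 BTU = 371.8 therm → 371.8 × £2.86 = £1,063.25; + 12 × £8.28 standing = £1,162.61
Electric: 31,600,000 BTU / 3412 = 9,261 kWh → × £0.255 = £2,361.66; + 12 × £18.44 standing = £2,582.94
Difference = |£1,162.61 − £2,582.94| = £1,420.34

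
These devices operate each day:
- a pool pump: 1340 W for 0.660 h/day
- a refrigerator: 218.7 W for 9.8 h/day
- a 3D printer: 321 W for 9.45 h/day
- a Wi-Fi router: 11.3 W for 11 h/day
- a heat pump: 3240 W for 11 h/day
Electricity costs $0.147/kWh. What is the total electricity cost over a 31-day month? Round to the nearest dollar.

$191

pool pump: 1340 W × 0.660 h × 31 d = 27,416 Wh = 27.42 kWh
refrigerator: 218.7 W × 9.8 h × 31 d = 66,441 Wh = 66.44 kWh
3D printer: 321 W × 9.45 h × 31 d = 94,037 Wh = 94.04 kWh
Wi-Fi router: 11.3 W × 11 h × 31 d = 3,853 Wh = 3.853 kWh
heat pump: 3240 W × 11 h × 31 d = 1,104,840 Wh = 1,105 kWh
Total energy = 27.42 + 66.44 + 94.04 + 3.853 + 1,105 = 1,297 kWh
Cost = 1,297 kWh × $0.147 = $190.60 ≈ $191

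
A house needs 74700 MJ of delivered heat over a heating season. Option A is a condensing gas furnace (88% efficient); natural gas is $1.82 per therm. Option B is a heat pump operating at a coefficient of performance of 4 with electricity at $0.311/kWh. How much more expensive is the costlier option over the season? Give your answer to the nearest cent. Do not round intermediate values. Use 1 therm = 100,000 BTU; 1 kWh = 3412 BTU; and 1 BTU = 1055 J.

Heat load = 74700 MJ = 74,700,000,000 J / 1055 = 70,805,687 BTU
Gas: input = 70,805,687 / 0.880 = 80,461,008 BTU = 804.6 therm → 804.6 × $1.82 = $1,464.39
Heat pump: 70,805,687 BTU / 3412 = 20,750 kWh heat; / 4 = 5,188 kWh in → × $0.311 = $1,613.46
Difference = |$1,464.39 − $1,613.46| = $149.07

$149.07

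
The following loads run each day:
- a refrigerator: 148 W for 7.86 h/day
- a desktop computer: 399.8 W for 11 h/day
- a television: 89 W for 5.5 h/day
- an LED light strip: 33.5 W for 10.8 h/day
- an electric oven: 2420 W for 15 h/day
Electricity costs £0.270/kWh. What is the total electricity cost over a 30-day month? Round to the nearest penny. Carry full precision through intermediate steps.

£345.97

refrigerator: 148 W × 7.86 h × 30 d = 34,898 Wh = 34.9 kWh
desktop computer: 399.8 W × 11 h × 30 d = 131,934 Wh = 131.9 kWh
television: 89 W × 5.5 h × 30 d = 14,685 Wh = 14.69 kWh
LED light strip: 33.5 W × 10.8 h × 30 d = 10,854 Wh = 10.85 kWh
electric oven: 2420 W × 15 h × 30 d = 1,089,000 Wh = 1,089 kWh
Total energy = 34.9 + 131.9 + 14.69 + 10.85 + 1,089 = 1,281 kWh
Cost = 1,281 kWh × £0.270 = £345.97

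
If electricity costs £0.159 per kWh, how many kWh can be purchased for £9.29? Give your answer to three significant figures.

58.4 kWh

£9.29 / £0.159 per kWh = 58.43 kWh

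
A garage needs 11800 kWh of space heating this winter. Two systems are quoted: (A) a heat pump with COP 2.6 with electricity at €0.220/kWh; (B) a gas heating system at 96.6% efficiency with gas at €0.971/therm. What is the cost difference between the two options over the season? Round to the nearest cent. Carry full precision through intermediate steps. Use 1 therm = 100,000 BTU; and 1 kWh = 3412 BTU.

€593.76

Heat load = 11800 kWh × 3412 = 40,261,600 BTU
Gas: input = 40,261,600 / 0.966 = 41,678,675 BTU = 416.8 therm → 416.8 × €0.971 = €404.70
Heat pump: 40,261,600 BTU / 3412 = 11,800 kWh heat; / 2.6 = 4,538 kWh in → × €0.220 = €998.46
Difference = |€404.70 − €998.46| = €593.76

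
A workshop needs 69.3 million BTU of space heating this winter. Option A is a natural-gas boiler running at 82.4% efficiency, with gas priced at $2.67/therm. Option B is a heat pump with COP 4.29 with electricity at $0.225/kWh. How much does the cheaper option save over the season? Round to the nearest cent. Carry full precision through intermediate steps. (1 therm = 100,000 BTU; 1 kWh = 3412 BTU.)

Heat load = 69.3 × 10⁶ BTU = 69,300,000 BTU
Gas: input = 69,300,000 / 0.824 = 84,101,942 BTU = 841 therm → 841 × $2.67 = $2,245.52
Heat pump: 69,300,000 BTU / 3412 = 20,310 kWh heat; / 4.29 = 4,734 kWh in → × $0.225 = $1,065.24
Difference = |$2,245.52 − $1,065.24| = $1,180.28

$1180.28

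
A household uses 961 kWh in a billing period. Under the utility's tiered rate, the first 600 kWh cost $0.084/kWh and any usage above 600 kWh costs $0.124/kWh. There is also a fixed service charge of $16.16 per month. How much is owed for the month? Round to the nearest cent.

$111.32

First 600 kWh × $0.084 = $50.40
Remaining 361 kWh × $0.124 = $44.76
Energy charge = $95.16; + service $16.16 = $111.32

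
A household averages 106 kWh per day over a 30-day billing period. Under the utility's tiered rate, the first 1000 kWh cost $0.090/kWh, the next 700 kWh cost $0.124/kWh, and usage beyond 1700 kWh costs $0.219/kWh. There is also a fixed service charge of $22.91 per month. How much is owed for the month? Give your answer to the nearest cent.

$523.83

Usage = 106 kWh/day × 30 days = 3180 kWh
First 1000 kWh × $0.090 = $90.00
Next 700 kWh × $0.124 = $86.80
Remaining 1480 kWh × $0.219 = $324.12
Energy charge = $500.92; + service $22.91 = $523.83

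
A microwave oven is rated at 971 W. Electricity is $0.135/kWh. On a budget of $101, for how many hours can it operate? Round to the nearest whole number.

770 h

Energy budget = $101 / $0.135 per kWh = 748.1 kWh = 748,148 Wh
Runtime = 748,148 Wh / 971 W = 770.5 h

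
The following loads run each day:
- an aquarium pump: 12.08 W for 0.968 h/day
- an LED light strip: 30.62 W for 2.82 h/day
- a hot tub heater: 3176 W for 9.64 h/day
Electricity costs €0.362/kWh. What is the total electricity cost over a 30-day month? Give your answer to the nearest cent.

aquarium pump: 12.08 W × 0.968 h × 30 d = 351 Wh = 0.3508 kWh
LED light strip: 30.62 W × 2.82 h × 30 d = 2,590 Wh = 2.59 kWh
hot tub heater: 3176 W × 9.64 h × 30 d = 918,499 Wh = 918.5 kWh
Total energy = 0.3508 + 2.59 + 918.5 = 921.4 kWh
Cost = 921.4 kWh × €0.362 = €333.56

€333.56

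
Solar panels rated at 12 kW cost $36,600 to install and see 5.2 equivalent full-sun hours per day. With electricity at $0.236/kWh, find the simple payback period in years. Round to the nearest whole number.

7 years

Daily generation = 12 kW × 5.2 h = 62.4 kWh
Annual generation = 62.4 × 365 = 22776 kWh
Annual savings = 22776 × $0.236 = $5,375.14
Payback = $36,600 / $5,375.14 = 6.81 years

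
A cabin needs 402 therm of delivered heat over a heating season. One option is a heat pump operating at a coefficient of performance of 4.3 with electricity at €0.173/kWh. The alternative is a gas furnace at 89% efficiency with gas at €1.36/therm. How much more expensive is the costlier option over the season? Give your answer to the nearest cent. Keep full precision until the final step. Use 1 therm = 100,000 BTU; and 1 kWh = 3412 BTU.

€140.27

Heat load = 402 therm × 100,000 = 40,200,000 BTU
Gas: input = 40,200,000 / 0.890 = 45,168,539 BTU = 451.7 therm → 451.7 × €1.36 = €614.29
Heat pump: 40,200,000 BTU / 3412 = 11,780 kWh heat; / 4.3 = 2,740 kWh in → × €0.173 = €474.02
Difference = |€614.29 − €474.02| = €140.27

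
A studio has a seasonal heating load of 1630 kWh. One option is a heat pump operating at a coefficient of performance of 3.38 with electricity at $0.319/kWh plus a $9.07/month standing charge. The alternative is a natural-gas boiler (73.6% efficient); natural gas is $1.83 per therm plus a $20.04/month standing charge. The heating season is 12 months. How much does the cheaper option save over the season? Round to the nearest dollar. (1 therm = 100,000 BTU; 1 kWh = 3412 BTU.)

$116

Heat load = 1630 kWh × 3412 = 5,561,560 BTU
Gas: input = 5,561,560 / 0.736 = 7,556,467 BTU = 75.56 therm → 75.56 × $1.83 = $138.28; + 12 × $20.04 standing = $378.76
Heat pump: 5,561,560 BTU / 3412 = 1,630 kWh heat; / 3.38 = 482.2 kWh in → × $0.319 = $153.84; + 12 × $9.07 standing = $262.68
Difference = |$378.76 − $262.68| = $116.09 ≈ $116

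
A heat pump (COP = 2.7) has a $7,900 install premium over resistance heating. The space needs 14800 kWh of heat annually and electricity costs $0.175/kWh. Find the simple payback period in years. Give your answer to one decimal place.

4.8 years

Resistance: 14800 kWh × $0.175 = $2,590.00/yr
Heat pump: 14800 / 2.7 = 5481 kWh in → × $0.175 = $959.26/yr
Annual savings = $1,630.74
Payback = $7,900 / $1,630.74 = 4.84 years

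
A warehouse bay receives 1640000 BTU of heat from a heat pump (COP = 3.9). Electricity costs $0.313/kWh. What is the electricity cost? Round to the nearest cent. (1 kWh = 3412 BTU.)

$38.58

Heat delivered = 1,640,000 BTU / 3412 = 480.7 kWh
Electrical input = 480.7 kWh / 3.9 = 123.2 kWh
Cost = 123.2 × $0.313/kWh = $38.58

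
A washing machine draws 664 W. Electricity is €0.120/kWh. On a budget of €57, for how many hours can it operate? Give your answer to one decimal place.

715.4 h

Energy budget = €57 / €0.120 per kWh = 475 kWh = 475,000 Wh
Runtime = 475,000 Wh / 664 W = 715.4 h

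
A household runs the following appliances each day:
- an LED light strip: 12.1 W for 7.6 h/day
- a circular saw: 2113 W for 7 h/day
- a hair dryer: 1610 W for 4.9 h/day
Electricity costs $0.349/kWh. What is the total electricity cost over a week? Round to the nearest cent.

LED light strip: 12.1 W × 7.6 h × 7 d = 644 Wh = 0.6437 kWh
circular saw: 2113 W × 7 h × 7 d = 103,537 Wh = 103.5 kWh
hair dryer: 1610 W × 4.9 h × 7 d = 55,223 Wh = 55.22 kWh
Total energy = 0.6437 + 103.5 + 55.22 = 159.4 kWh
Cost = 159.4 kWh × $0.349 = $55.63

$55.63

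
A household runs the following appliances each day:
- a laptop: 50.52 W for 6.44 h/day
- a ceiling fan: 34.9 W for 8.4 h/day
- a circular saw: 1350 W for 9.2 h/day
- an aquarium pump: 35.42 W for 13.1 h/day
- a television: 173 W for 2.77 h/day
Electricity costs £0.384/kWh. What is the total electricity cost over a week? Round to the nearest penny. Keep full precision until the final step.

£37.58

laptop: 50.52 W × 6.44 h × 7 d = 2,277 Wh = 2.277 kWh
ceiling fan: 34.9 W × 8.4 h × 7 d = 2,052 Wh = 2.052 kWh
circular saw: 1350 W × 9.2 h × 7 d = 86,940 Wh = 86.94 kWh
aquarium pump: 35.42 W × 13.1 h × 7 d = 3,248 Wh = 3.248 kWh
television: 173 W × 2.77 h × 7 d = 3,354 Wh = 3.354 kWh
Total energy = 2.277 + 2.052 + 86.94 + 3.248 + 3.354 = 97.87 kWh
Cost = 97.87 kWh × £0.384 = £37.58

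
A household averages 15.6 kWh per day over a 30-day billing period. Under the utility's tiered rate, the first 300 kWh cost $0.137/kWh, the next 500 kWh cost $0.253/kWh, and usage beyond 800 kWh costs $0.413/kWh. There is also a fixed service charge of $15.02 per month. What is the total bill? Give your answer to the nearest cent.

Usage = 15.6 kWh/day × 30 days = 468 kWh
First 300 kWh × $0.137 = $41.10
Next 168 kWh × $0.253 = $42.50
Remaining tier: 0 kWh (not reached)
Energy charge = $83.60; + service $15.02 = $98.62

$98.62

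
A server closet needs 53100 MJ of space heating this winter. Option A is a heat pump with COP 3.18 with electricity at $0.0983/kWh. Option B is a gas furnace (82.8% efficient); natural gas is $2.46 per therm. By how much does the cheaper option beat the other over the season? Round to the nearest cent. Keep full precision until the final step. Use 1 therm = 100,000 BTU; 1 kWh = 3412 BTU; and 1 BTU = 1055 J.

$1039.37

Heat load = 53100 MJ = 53,100,000,000 J / 1055 = 50,331,754 BTU
Gas: input = 50,331,754 / 0.828 = 60,787,142 BTU = 607.9 therm → 607.9 × $2.46 = $1,495.36
Heat pump: 50,331,754 BTU / 3412 = 14,750 kWh heat; / 3.18 = 4,639 kWh in → × $0.0983 = $455.99
Difference = |$1,495.36 − $455.99| = $1,039.37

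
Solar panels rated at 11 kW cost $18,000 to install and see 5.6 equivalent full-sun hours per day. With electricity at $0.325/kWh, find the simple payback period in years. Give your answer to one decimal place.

2.5 years

Daily generation = 11 kW × 5.6 h = 61.6 kWh
Annual generation = 61.6 × 365 = 22484 kWh
Annual savings = 22484 × $0.325 = $7,307.30
Payback = $18,000 / $7,307.30 = 2.46 years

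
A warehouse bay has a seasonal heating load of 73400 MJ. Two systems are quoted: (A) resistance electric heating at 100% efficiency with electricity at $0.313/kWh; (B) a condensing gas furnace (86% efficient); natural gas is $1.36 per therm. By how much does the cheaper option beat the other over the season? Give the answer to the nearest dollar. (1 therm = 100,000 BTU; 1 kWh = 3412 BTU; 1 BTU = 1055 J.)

$5282

Heat load = 73400 MJ = 73,400,000,000 J / 1055 = 69,573,460 BTU
Gas: input = 69,573,460 / 0.86 = 80,899,372 BTU = 809 therm → 809 × $1.36 = $1,100.23
Electric: 69,573,460 BTU / 3412 = 20,390 kWh → × $0.313 = $6,382.32
Difference = |$1,100.23 − $6,382.32| = $5,282.09 ≈ $5282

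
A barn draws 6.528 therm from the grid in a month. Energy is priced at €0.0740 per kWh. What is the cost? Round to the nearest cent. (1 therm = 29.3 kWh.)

6.528 therm × (29.3 kWh/therm) = 191.3 kWh
Cost = 191.3 kWh × €0.0740/kWh = €14.15

€14.15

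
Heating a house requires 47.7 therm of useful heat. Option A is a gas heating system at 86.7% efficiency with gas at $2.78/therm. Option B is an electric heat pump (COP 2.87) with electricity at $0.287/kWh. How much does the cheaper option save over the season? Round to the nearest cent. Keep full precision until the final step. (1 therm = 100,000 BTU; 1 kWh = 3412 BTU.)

$13.15

Heat load = 47.7 therm × 100,000 = 4,770,000 BTU
Gas: input = 4,770,000 / 0.867 = 5,501,730 BTU = 55.02 therm → 55.02 × $2.78 = $152.95
Heat pump: 4,770,000 BTU / 3412 = 1,398 kWh heat; / 2.87 = 487.1 kWh in → × $0.287 = $139.80
Difference = |$152.95 − $139.80| = $13.15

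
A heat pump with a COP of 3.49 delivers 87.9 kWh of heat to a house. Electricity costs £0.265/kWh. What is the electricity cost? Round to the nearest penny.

Electrical input = 87.9 kWh / 3.49 = 25.19 kWh
Cost = 25.19 × £0.265/kWh = £6.67

£6.67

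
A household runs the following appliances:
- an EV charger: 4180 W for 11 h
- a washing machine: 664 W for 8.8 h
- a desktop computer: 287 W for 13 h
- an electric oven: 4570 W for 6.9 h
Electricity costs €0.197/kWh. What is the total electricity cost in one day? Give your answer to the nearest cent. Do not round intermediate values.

€17.16

EV charger: 4180 W × 11 h = 45,980 Wh = 45.98 kWh
washing machine: 664 W × 8.8 h = 5,843 Wh = 5.843 kWh
desktop computer: 287 W × 13 h = 3,731 Wh = 3.731 kWh
electric oven: 4570 W × 6.9 h = 31,533 Wh = 31.53 kWh
Total energy = 45.98 + 5.843 + 3.731 + 31.53 = 87.09 kWh
Cost = 87.09 kWh × €0.197 = €17.16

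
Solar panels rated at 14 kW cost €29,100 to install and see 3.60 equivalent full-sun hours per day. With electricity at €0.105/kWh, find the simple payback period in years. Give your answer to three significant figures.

15.1 years

Daily generation = 14 kW × 3.60 h = 50.4 kWh
Annual generation = 50.4 × 365 = 18396 kWh
Annual savings = 18396 × €0.105 = €1,931.58
Payback = €29,100 / €1,931.58 = 15.1 years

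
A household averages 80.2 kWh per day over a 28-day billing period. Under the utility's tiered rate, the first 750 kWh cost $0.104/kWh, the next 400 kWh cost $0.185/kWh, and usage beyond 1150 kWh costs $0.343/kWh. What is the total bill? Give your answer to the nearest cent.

Usage = 80.2 kWh/day × 28 days = 2245.6 kWh
First 750 kWh × $0.104 = $78.00
Next 400 kWh × $0.185 = $74.00
Remaining 1095.6 kWh × $0.343 = $375.79
Total = $527.79

$527.79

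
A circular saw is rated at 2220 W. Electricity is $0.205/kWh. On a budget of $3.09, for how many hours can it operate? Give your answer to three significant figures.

Energy budget = $3.09 / $0.205 per kWh = 15.07 kWh = 15,073 Wh
Runtime = 15,073 Wh / 2220 W = 6.79 h

6.79 h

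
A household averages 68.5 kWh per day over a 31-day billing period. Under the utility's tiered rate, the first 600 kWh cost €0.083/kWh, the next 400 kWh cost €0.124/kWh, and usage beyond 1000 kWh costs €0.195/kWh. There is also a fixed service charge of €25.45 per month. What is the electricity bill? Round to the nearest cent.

€343.93

Usage = 68.5 kWh/day × 31 days = 2123.5 kWh
First 600 kWh × €0.083 = €49.80
Next 400 kWh × €0.124 = €49.60
Remaining 1123.5 kWh × €0.195 = €219.08
Energy charge = €318.48; + service €25.45 = €343.93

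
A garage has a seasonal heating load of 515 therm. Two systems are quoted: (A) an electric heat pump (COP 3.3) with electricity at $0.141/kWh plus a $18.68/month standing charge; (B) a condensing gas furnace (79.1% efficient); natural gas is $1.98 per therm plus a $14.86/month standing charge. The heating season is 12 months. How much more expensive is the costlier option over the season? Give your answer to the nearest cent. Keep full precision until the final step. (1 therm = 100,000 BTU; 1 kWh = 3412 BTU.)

$598.37

Heat load = 515 therm × 100,000 = 51,500,000 BTU
Gas: input = 51,500,000 / 0.791 = 65,107,459 BTU = 651.1 therm → 651.1 × $1.98 = $1,289.13; + 12 × $14.86 standing = $1,467.45
Heat pump: 51,500,000 BTU / 3412 = 15,090 kWh heat; / 3.3 = 4,574 kWh in → × $0.141 = $644.92; + 12 × $18.68 standing = $869.08
Difference = |$1,467.45 − $869.08| = $598.37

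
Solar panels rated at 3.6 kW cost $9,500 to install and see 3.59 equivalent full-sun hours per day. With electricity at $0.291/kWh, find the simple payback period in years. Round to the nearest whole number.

7 years

Daily generation = 3.6 kW × 3.59 h = 12.92 kWh
Annual generation = 12.92 × 365 = 4717.3 kWh
Annual savings = 4717.3 × $0.291 = $1,372.72
Payback = $9,500 / $1,372.72 = 6.92 years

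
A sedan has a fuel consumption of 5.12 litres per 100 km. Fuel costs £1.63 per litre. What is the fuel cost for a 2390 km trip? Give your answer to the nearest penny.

Fuel = 5.12 L/100 km × 2390 km / 100 = 122.4 L
Cost = 122.4 L × £1.63/L = £199.46

£199.46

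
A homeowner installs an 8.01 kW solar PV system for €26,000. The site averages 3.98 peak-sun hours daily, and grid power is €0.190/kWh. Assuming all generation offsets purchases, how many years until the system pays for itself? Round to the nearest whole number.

12 years

Daily generation = 8.01 kW × 3.98 h = 31.88 kWh
Annual generation = 31.88 × 365 = 11636 kWh
Annual savings = 11636 × €0.190 = €2,210.86
Payback = €26,000 / €2,210.86 = 11.8 years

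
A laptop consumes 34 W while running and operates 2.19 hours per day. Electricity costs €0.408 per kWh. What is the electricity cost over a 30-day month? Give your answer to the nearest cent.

Energy = 34 W × 2.19 h/day × 30 days = 2,234 Wh = 2.234 kWh
Cost = 2.234 kWh × €0.408/kWh = €0.91

€0.91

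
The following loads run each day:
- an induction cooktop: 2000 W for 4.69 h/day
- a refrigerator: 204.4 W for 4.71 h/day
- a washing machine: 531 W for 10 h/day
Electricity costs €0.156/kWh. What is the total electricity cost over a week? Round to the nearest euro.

induction cooktop: 2000 W × 4.69 h × 7 d = 65,660 Wh = 65.66 kWh
refrigerator: 204.4 W × 4.71 h × 7 d = 6,739 Wh = 6.739 kWh
washing machine: 531 W × 10 h × 7 d = 37,170 Wh = 37.17 kWh
Total energy = 65.66 + 6.739 + 37.17 = 109.6 kWh
Cost = 109.6 kWh × €0.156 = €17.09 ≈ €17

€17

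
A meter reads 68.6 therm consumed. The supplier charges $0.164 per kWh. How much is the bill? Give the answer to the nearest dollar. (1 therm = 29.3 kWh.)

$330

68.6 therm × (29.3 kWh/therm) = 2,010 kWh
Cost = 2,010 kWh × $0.164/kWh = $329.64 ≈ $330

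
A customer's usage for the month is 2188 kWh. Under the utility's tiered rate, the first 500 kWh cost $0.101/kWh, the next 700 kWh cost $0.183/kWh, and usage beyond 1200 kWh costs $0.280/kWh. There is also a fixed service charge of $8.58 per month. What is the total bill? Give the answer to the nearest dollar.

First 500 kWh × $0.101 = $50.50
Next 700 kWh × $0.183 = $128.10
Remaining 988 kWh × $0.280 = $276.64
Energy charge = $455.24; + service $8.58 = $463.82 ≈ $464

$464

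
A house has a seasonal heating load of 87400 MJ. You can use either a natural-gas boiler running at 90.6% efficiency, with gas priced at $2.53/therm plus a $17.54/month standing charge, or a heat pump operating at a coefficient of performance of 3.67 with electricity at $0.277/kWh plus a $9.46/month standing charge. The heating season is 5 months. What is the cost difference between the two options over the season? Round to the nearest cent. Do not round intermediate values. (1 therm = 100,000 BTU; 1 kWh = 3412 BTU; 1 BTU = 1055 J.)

$521.22

Heat load = 87400 MJ = 87,400,000,000 J / 1055 = 82,843,602 BTU
Gas: input = 82,843,602 / 0.906 = 91,438,854 BTU = 914.4 therm → 914.4 × $2.53 = $2,313.40; + 5 × $17.54 standing = $2,401.10
Heat pump: 82,843,602 BTU / 3412 = 24,280 kWh heat; / 3.67 = 6,616 kWh in → × $0.277 = $1,832.58; + 5 × $9.46 standing = $1,879.88
Difference = |$2,401.10 − $1,879.88| = $521.22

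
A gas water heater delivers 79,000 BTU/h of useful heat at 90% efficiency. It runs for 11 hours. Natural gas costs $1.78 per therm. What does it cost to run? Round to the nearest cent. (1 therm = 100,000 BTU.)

$17.19

Heat delivered = 79,000 BTU/h × 11 h = 869,000 BTU
Gas input = 869,000 / 0.90 = 965,556 BTU
= 965,556 / 100,000 = 9.656 therm
Cost = 9.656 × $1.78/therm = $17.19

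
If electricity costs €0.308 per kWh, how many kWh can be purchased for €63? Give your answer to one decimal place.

204.5 kWh

€63 / €0.308 per kWh = 204.5 kWh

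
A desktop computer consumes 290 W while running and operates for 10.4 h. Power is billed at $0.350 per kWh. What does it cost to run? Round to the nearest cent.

$1.06

Energy = 290 W × 10.4 h = 3,016 Wh = 3.016 kWh
Cost = 3.016 kWh × $0.350/kWh = $1.06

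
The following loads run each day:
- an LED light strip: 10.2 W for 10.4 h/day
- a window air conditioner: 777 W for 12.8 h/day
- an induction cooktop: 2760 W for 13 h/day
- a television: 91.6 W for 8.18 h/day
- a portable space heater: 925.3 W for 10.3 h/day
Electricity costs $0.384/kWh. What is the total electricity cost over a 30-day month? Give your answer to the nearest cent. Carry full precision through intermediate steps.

LED light strip: 10.2 W × 10.4 h × 30 d = 3,182 Wh = 3.182 kWh
window air conditioner: 777 W × 12.8 h × 30 d = 298,368 Wh = 298.4 kWh
induction cooktop: 2760 W × 13 h × 30 d = 1,076,400 Wh = 1,076 kWh
television: 91.6 W × 8.18 h × 30 d = 22,479 Wh = 22.48 kWh
portable space heater: 925.3 W × 10.3 h × 30 d = 285,918 Wh = 285.9 kWh
Total energy = 3.182 + 298.4 + 1,076 + 22.48 + 285.9 = 1,686 kWh
Cost = 1,686 kWh × $0.384 = $647.56

$647.56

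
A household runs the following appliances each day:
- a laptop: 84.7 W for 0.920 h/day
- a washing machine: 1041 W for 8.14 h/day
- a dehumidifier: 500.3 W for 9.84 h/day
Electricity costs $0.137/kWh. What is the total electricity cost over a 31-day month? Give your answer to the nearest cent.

laptop: 84.7 W × 0.920 h × 31 d = 2,416 Wh = 2.416 kWh
washing machine: 1041 W × 8.14 h × 31 d = 262,686 Wh = 262.7 kWh
dehumidifier: 500.3 W × 9.84 h × 31 d = 152,612 Wh = 152.6 kWh
Total energy = 2.416 + 262.7 + 152.6 = 417.7 kWh
Cost = 417.7 kWh × $0.137 = $57.23

$57.23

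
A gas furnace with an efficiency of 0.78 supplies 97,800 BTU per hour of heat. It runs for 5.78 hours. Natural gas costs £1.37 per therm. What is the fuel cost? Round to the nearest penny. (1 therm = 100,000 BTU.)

£9.93

Heat delivered = 97,800 BTU/h × 5.78 h = 565,284 BTU
Gas input = 565,284 / 0.78 = 724,723 BTU
= 724,723 / 100,000 = 7.247 therm
Cost = 7.247 × £1.37/therm = £9.93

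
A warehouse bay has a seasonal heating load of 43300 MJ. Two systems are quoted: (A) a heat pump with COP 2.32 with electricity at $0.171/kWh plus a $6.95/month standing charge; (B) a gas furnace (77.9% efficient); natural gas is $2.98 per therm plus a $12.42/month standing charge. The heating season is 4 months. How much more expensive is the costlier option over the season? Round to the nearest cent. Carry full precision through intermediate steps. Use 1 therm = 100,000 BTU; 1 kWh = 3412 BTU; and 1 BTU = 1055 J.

Heat load = 43300 MJ = 43,300,000,000 J / 1055 = 41,042,654 BTU
Gas: input = 41,042,654 / 0.779 = 52,686,334 BTU = 526.9 therm → 526.9 × $2.98 = $1,570.05; + 4 × $12.42 standing = $1,619.73
Heat pump: 41,042,654 BTU / 3412 = 12,030 kWh heat; / 2.32 = 5,185 kWh in → × $0.171 = $886.61; + 4 × $6.95 standing = $914.41
Difference = |$1,619.73 − $914.41| = $705.32

$705.32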